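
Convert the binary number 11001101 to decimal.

Sum of powers of 2 for each 1-bit:
2^0 + 2^2 + 2^3 + 2^6 + 2^7
= 1 + 4 + 8 + 64 + 128
= 205



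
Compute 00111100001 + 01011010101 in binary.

Add column by column from the right: bit + bit + carry-in; write the sum mod 2, carry 1 when the sum is 2 or 3.
carry:  11110000010
        00111100001
+       01011010101
-------------------
       010010110110
(the carry out of the leftmost column, 0, becomes the leading bit)
Decimal check:
  00111100001 = 256 + 128 + 64 + 32 + 1 = 481
  01011010101 = 512 + 128 + 64 + 16 + 4 + 1 = 725
  481 + 725 = 1206, and 010010110110 = 1024 + 128 + 32 + 16 + 4 + 2 = 1206 ✓



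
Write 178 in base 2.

Using repeated division by 2:
178 ÷ 2 = 89 remainder 0
89 ÷ 2 = 44 remainder 1
44 ÷ 2 = 22 remainder 0
22 ÷ 2 = 11 remainder 0
11 ÷ 2 = 5 remainder 1
5 ÷ 2 = 2 remainder 1
2 ÷ 2 = 1 remainder 0
1 ÷ 2 = 0 remainder 1
Reading remainders bottom to top: 10110010



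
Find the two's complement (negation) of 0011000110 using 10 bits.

Original: 0011000110
Step 1 - Invert all bits: 1100111001
Step 2 - Add 1: 1100111010
Verification: 0011000110 + 1100111010 = 10000000000; discarding the end carry (carry out of the top bit) leaves the 10-bit value 0000000000, as required for x + (-x)



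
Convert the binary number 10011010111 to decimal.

Sum of powers of 2 for each 1-bit:
2^0 + 2^1 + 2^2 + 2^4 + 2^6 + 2^7 + 2^10
= 1 + 2 + 4 + 16 + 64 + 128 + 1024
= 1239



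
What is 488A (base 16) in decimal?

Expand by place value (powers of 16):
Digit values: A = 10
488A = 4 × 16^3 + 8 × 16^2 + 8 × 16^1 + 10 × 16^0
= 4 × 4096 + 8 × 256 + 8 × 16 + 10 × 1
= 16384 + 2048 + 128 + 10
= 18570



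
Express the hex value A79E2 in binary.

Convert each hex digit to 4 bits:
  A = 1010
  7 = 0111
  9 = 1001
  E = 1110
  2 = 0010
Concatenate: 10100111100111100010



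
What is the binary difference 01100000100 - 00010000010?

Method 1 - Direct subtraction (column by column from the right: bit − bit − borrow-in; if negative, add 2 and borrow 1 from the next column):
borrow: 00100000100
        01100000100
-       00010000010
-------------------
        01010000010

Method 2 - Add two's complement:
Two's complement of 00010000010: invert → 11101111101, add 1 → 11101111110
  01100000100
+ 11101111110
-------------
 101010000010  (end carry out of the top bit = 1)
Discarding the end carry: 01010000010
Decimal check:
  01100000100 = 512 + 256 + 4 = 772
  00010000010 = 128 + 2 = 130
  772 - 130 = 642, and 01010000010 = 512 + 128 + 2 = 642 ✓



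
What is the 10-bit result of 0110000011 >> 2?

Original: 0110000011 (decimal 387)
Shift right by 2 positions
Drop the 2 low bits; fill with zeros on the left
Result: 0001100000 (decimal 96)
Equivalent: 387 >> 2 = 387 ÷ 2^2 = 96



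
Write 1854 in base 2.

Using repeated division by 2:
1854 ÷ 2 = 927 remainder 0
927 ÷ 2 = 463 remainder 1
463 ÷ 2 = 231 remainder 1
231 ÷ 2 = 115 remainder 1
115 ÷ 2 = 57 remainder 1
57 ÷ 2 = 28 remainder 1
28 ÷ 2 = 14 remainder 0
14 ÷ 2 = 7 remainder 0
7 ÷ 2 = 3 remainder 1
3 ÷ 2 = 1 remainder 1
1 ÷ 2 = 0 remainder 1
Reading remainders bottom to top: 11100111110



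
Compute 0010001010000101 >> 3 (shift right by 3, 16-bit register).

Original: 0010001010000101 (decimal 8837)
Shift right by 3 positions
Drop the 3 low bits; fill with zeros on the left
Result: 0000010001010000 (decimal 1104)
Equivalent: 8837 >> 3 = 8837 ÷ 2^3 = 1104



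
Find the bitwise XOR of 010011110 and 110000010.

XOR: 1 when bits differ
  010011110
^ 110000010
-----------
  100011100
Decimal: 158 ^ 386 = 284



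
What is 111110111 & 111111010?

AND: 1 only when both bits are 1
  111110111
& 111111010
-----------
  111110010
Decimal: 503 & 506 = 498



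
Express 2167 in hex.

Using repeated division by 16 (digits 10–15 are A–F):
2167 ÷ 16 = 135 remainder 7
135 ÷ 16 = 8 remainder 7
8 ÷ 16 = 0 remainder 8
Reading remainders bottom to top: 877



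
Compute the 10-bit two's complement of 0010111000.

Original: 0010111000
Step 1 - Invert all bits: 1101000111
Step 2 - Add 1: 1101001000
Verification: 0010111000 + 1101001000 = 10000000000; discarding the end carry (carry out of the top bit) leaves the 10-bit value 0000000000, as required for x + (-x)



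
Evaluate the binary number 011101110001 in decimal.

Sum of powers of 2 for each 1-bit:
2^0 + 2^4 + 2^5 + 2^6 + 2^8 + 2^9 + 2^10
= 1 + 16 + 32 + 64 + 256 + 512 + 1024
= 1905



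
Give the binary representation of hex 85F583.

Convert each hex digit to 4 bits:
  8 = 1000
  5 = 0101
  F = 1111
  5 = 0101
  8 = 1000
  3 = 0011
Concatenate: 100001011111010110000011



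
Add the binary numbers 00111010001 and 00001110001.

Add column by column from the right: bit + bit + carry-in; write the sum mod 2, carry 1 when the sum is 2 or 3.
carry:  01111100010
        00111010001
+       00001110001
-------------------
       001001000010
(the carry out of the leftmost column, 0, becomes the leading bit)
Decimal check:
  00111010001 = 256 + 128 + 64 + 16 + 1 = 465
  00001110001 = 64 + 32 + 16 + 1 = 113
  465 + 113 = 578, and 001001000010 = 512 + 64 + 2 = 578 ✓



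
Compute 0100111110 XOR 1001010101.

XOR: 1 when bits differ
  0100111110
^ 1001010101
------------
  1101101011
Decimal: 318 ^ 597 = 875



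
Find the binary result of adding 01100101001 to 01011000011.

Add column by column from the right: bit + bit + carry-in; write the sum mod 2, carry 1 when the sum is 2 or 3.
carry:  10000000110
        01100101001
+       01011000011
-------------------
       010111101100
(the carry out of the leftmost column, 0, becomes the leading bit)
Decimal check:
  01100101001 = 512 + 256 + 32 + 8 + 1 = 809
  01011000011 = 512 + 128 + 64 + 2 + 1 = 707
  809 + 707 = 1516, and 010111101100 = 1024 + 256 + 128 + 64 + 32 + 8 + 4 = 1516 ✓



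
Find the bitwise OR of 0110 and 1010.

OR: 1 when either bit is 1
  0110
| 1010
------
  1110
Decimal: 6 | 10 = 14



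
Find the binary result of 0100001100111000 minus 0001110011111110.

Method 1 - Direct subtraction (column by column from the right: bit − bit − borrow-in; if negative, add 2 and borrow 1 from the next column):
borrow: 0111100111111100
        0100001100111000
-       0001110011111110
------------------------
        0010011000111010

Method 2 - Add two's complement:
Two's complement of 0001110011111110: invert → 1110001100000001, add 1 → 1110001100000010
  0100001100111000
+ 1110001100000010
------------------
 10010011000111010  (end carry out of the top bit = 1)
Discarding the end carry: 0010011000111010
Decimal check:
  0100001100111000 = 16384 + 512 + 256 + 32 + 16 + 8 = 17208
  0001110011111110 = 4096 + 2048 + 1024 + 128 + 64 + 32 + 16 + 8 + 4 + 2 = 7422
  17208 - 7422 = 9786, and 0010011000111010 = 8192 + 1024 + 512 + 32 + 16 + 8 + 2 = 9786 ✓



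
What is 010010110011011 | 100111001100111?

OR: 1 when either bit is 1
  010010110011011
| 100111001100111
-----------------
  110111111111111
Decimal: 9627 | 20071 = 28671



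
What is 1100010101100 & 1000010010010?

AND: 1 only when both bits are 1
  1100010101100
& 1000010010010
---------------
  1000010000000
Decimal: 6316 & 4242 = 4224



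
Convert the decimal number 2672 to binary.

Using repeated division by 2:
2672 ÷ 2 = 1336 remainder 0
1336 ÷ 2 = 668 remainder 0
668 ÷ 2 = 334 remainder 0
334 ÷ 2 = 167 remainder 0
167 ÷ 2 = 83 remainder 1
83 ÷ 2 = 41 remainder 1
41 ÷ 2 = 20 remainder 1
20 ÷ 2 = 10 remainder 0
10 ÷ 2 = 5 remainder 0
5 ÷ 2 = 2 remainder 1
2 ÷ 2 = 1 remainder 0
1 ÷ 2 = 0 remainder 1
Reading remainders bottom to top: 101001110000



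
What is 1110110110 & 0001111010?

AND: 1 only when both bits are 1
  1110110110
& 0001111010
------------
  0000110010
Decimal: 950 & 122 = 50



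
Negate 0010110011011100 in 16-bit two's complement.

Original: 0010110011011100
Step 1 - Invert all bits: 1101001100100011
Step 2 - Add 1: 1101001100100100
Verification: 0010110011011100 + 1101001100100100 = 10000000000000000; discarding the end carry (carry out of the top bit) leaves the 16-bit value 0000000000000000, as required for x + (-x)



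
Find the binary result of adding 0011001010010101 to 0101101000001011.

Add column by column from the right: bit + bit + carry-in; write the sum mod 2, carry 1 when the sum is 2 or 3.
carry:  1110010000111110
        0011001010010101
+       0101101000001011
------------------------
       01000110010100000
(the carry out of the leftmost column, 0, becomes the leading bit)
Decimal check:
  0011001010010101 = 8192 + 4096 + 512 + 128 + 16 + 4 + 1 = 12949
  0101101000001011 = 16384 + 4096 + 2048 + 512 + 8 + 2 + 1 = 23051
  12949 + 23051 = 36000, and 01000110010100000 = 32768 + 2048 + 1024 + 128 + 32 = 36000 ✓



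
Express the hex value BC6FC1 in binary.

Convert each hex digit to 4 bits:
  B = 1011
  C = 1100
  6 = 0110
  F = 1111
  C = 1100
  1 = 0001
Concatenate: 101111000110111111000001



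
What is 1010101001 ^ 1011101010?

XOR: 1 when bits differ
  1010101001
^ 1011101010
------------
  0001000011
Decimal: 681 ^ 746 = 67



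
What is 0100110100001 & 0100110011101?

AND: 1 only when both bits are 1
  0100110100001
& 0100110011101
---------------
  0100110000001
Decimal: 2465 & 2461 = 2433



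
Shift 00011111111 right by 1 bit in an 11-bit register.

Original: 00011111111 (decimal 255)
Shift right by 1 position
Drop the 1 low bit; fill with zero on the left
Result: 00001111111 (decimal 127)
Equivalent: 255 >> 1 = 255 ÷ 2^1 = 127



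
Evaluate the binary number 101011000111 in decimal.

Sum of powers of 2 for each 1-bit:
2^0 + 2^1 + 2^2 + 2^6 + 2^7 + 2^9 + 2^11
= 1 + 2 + 4 + 64 + 128 + 512 + 2048
= 2759



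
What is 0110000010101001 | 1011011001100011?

OR: 1 when either bit is 1
  0110000010101001
| 1011011001100011
------------------
  1111011011101011
Decimal: 24745 | 46691 = 63211



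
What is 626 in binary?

Using repeated division by 2:
626 ÷ 2 = 313 remainder 0
313 ÷ 2 = 156 remainder 1
156 ÷ 2 = 78 remainder 0
78 ÷ 2 = 39 remainder 0
39 ÷ 2 = 19 remainder 1
19 ÷ 2 = 9 remainder 1
9 ÷ 2 = 4 remainder 1
4 ÷ 2 = 2 remainder 0
2 ÷ 2 = 1 remainder 0
1 ÷ 2 = 0 remainder 1
Reading remainders bottom to top: 1001110010



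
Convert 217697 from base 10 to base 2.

Using repeated division by 2:
217697 ÷ 2 = 108848 remainder 1
108848 ÷ 2 = 54424 remainder 0
54424 ÷ 2 = 27212 remainder 0
27212 ÷ 2 = 13606 remainder 0
13606 ÷ 2 = 6803 remainder 0
6803 ÷ 2 = 3401 remainder 1
3401 ÷ 2 = 1700 remainder 1
1700 ÷ 2 = 850 remainder 0
850 ÷ 2 = 425 remainder 0
425 ÷ 2 = 212 remainder 1
212 ÷ 2 = 106 remainder 0
106 ÷ 2 = 53 remainder 0
53 ÷ 2 = 26 remainder 1
26 ÷ 2 = 13 remainder 0
13 ÷ 2 = 6 remainder 1
6 ÷ 2 = 3 remainder 0
3 ÷ 2 = 1 remainder 1
1 ÷ 2 = 0 remainder 1
Reading remainders bottom to top: 110101001001100001



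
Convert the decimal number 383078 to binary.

Using repeated division by 2:
383078 ÷ 2 = 191539 remainder 0
191539 ÷ 2 = 95769 remainder 1
95769 ÷ 2 = 47884 remainder 1
47884 ÷ 2 = 23942 remainder 0
23942 ÷ 2 = 11971 remainder 0
11971 ÷ 2 = 5985 remainder 1
5985 ÷ 2 = 2992 remainder 1
2992 ÷ 2 = 1496 remainder 0
1496 ÷ 2 = 748 remainder 0
748 ÷ 2 = 374 remainder 0
374 ÷ 2 = 187 remainder 0
187 ÷ 2 = 93 remainder 1
93 ÷ 2 = 46 remainder 1
46 ÷ 2 = 23 remainder 0
23 ÷ 2 = 11 remainder 1
11 ÷ 2 = 5 remainder 1
5 ÷ 2 = 2 remainder 1
2 ÷ 2 = 1 remainder 0
1 ÷ 2 = 0 remainder 1
Reading remainders bottom to top: 1011101100001100110



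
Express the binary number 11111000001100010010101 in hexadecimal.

Group into 4-bit nibbles from right:
  0111 = 7
  1100 = C
  0001 = 1
  1000 = 8
  1001 = 9
  0101 = 5
Result: 7C1895



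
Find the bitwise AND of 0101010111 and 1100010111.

AND: 1 only when both bits are 1
  0101010111
& 1100010111
------------
  0100010111
Decimal: 343 & 791 = 279



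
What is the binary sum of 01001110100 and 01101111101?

Add column by column from the right: bit + bit + carry-in; write the sum mod 2, carry 1 when the sum is 2 or 3.
carry:  10011111000
        01001110100
+       01101111101
-------------------
       010111110001
(the carry out of the leftmost column, 0, becomes the leading bit)
Decimal check:
  01001110100 = 512 + 64 + 32 + 16 + 4 = 628
  01101111101 = 512 + 256 + 64 + 32 + 16 + 8 + 4 + 1 = 893
  628 + 893 = 1521, and 010111110001 = 1024 + 256 + 128 + 64 + 32 + 16 + 1 = 1521 ✓



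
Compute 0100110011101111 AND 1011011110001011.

AND: 1 only when both bits are 1
  0100110011101111
& 1011011110001011
------------------
  0000010010001011
Decimal: 19695 & 46987 = 1163



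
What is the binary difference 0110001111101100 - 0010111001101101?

Method 1 - Direct subtraction (column by column from the right: bit − bit − borrow-in; if negative, add 2 and borrow 1 from the next column):
borrow: 0111100011111110
        0110001111101100
-       0010111001101101
------------------------
        0011010101111111

Method 2 - Add two's complement:
Two's complement of 0010111001101101: invert → 1101000110010010, add 1 → 1101000110010011
  0110001111101100
+ 1101000110010011
------------------
 10011010101111111  (end carry out of the top bit = 1)
Discarding the end carry: 0011010101111111
Decimal check:
  0110001111101100 = 16384 + 8192 + 512 + 256 + 128 + 64 + 32 + 8 + 4 = 25580
  0010111001101101 = 8192 + 2048 + 1024 + 512 + 64 + 32 + 8 + 4 + 1 = 11885
  25580 - 11885 = 13695, and 0011010101111111 = 8192 + 4096 + 1024 + 256 + 64 + 32 + 16 + 8 + 4 + 2 + 1 = 13695 ✓



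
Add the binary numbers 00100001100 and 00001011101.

Add column by column from the right: bit + bit + carry-in; write the sum mod 2, carry 1 when the sum is 2 or 3.
carry:  00000111000
        00100001100
+       00001011101
-------------------
       000101101001
(the carry out of the leftmost column, 0, becomes the leading bit)
Decimal check:
  00100001100 = 256 + 8 + 4 = 268
  00001011101 = 64 + 16 + 8 + 4 + 1 = 93
  268 + 93 = 361, and 000101101001 = 256 + 64 + 32 + 8 + 1 = 361 ✓



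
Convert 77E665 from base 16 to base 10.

Expand by place value (powers of 16):
Digit values: E = 14
77E665 = 7 × 16^5 + 7 × 16^4 + 14 × 16^3 + 6 × 16^2 + 6 × 16^1 + 5 × 16^0
= 7 × 1048576 + 7 × 65536 + 14 × 4096 + 6 × 256 + 6 × 16 + 5 × 1
= 7340032 + 458752 + 57344 + 1536 + 96 + 5
= 7857765



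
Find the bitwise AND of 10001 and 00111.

AND: 1 only when both bits are 1
  10001
& 00111
-------
  00001
Decimal: 17 & 7 = 1



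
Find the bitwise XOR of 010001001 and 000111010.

XOR: 1 when bits differ
  010001001
^ 000111010
-----------
  010110011
Decimal: 137 ^ 58 = 179



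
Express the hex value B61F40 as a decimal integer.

Expand by place value (powers of 16):
Digit values: B = 11, F = 15
B61F40 = 11 × 16^5 + 6 × 16^4 + 1 × 16^3 + 15 × 16^2 + 4 × 16^1 + 0 × 16^0
= 11 × 1048576 + 6 × 65536 + 1 × 4096 + 15 × 256 + 4 × 16 + 0 × 1
= 11534336 + 393216 + 4096 + 3840 + 64 + 0
= 11935552



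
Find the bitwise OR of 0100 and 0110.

OR: 1 when either bit is 1
  0100
| 0110
------
  0110
Decimal: 4 | 6 = 6



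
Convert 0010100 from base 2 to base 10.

Sum of powers of 2 for each 1-bit:
2^2 + 2^4
= 4 + 16
= 20



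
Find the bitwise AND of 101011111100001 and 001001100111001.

AND: 1 only when both bits are 1
  101011111100001
& 001001100111001
-----------------
  001001100100001
Decimal: 22497 & 4921 = 4897



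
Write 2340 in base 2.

Using repeated division by 2:
2340 ÷ 2 = 1170 remainder 0
1170 ÷ 2 = 585 remainder 0
585 ÷ 2 = 292 remainder 1
292 ÷ 2 = 146 remainder 0
146 ÷ 2 = 73 remainder 0
73 ÷ 2 = 36 remainder 1
36 ÷ 2 = 18 remainder 0
18 ÷ 2 = 9 remainder 0
9 ÷ 2 = 4 remainder 1
4 ÷ 2 = 2 remainder 0
2 ÷ 2 = 1 remainder 0
1 ÷ 2 = 0 remainder 1
Reading remainders bottom to top: 100100100100



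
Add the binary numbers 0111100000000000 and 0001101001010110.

Add column by column from the right: bit + bit + carry-in; write the sum mod 2, carry 1 when the sum is 2 or 3.
carry:  1111000000000000
        0111100000000000
+       0001101001010110
------------------------
       01001001001010110
(the carry out of the leftmost column, 0, becomes the leading bit)
Decimal check:
  0111100000000000 = 16384 + 8192 + 4096 + 2048 = 30720
  0001101001010110 = 4096 + 2048 + 512 + 64 + 16 + 4 + 2 = 6742
  30720 + 6742 = 37462, and 01001001001010110 = 32768 + 4096 + 512 + 64 + 16 + 4 + 2 = 37462 ✓



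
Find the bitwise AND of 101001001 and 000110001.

AND: 1 only when both bits are 1
  101001001
& 000110001
-----------
  000000001
Decimal: 329 & 49 = 1



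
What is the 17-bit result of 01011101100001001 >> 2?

Original: 01011101100001001 (decimal 47881)
Shift right by 2 positions
Drop the 2 low bits; fill with zeros on the left
Result: 00010111011000010 (decimal 11970)
Equivalent: 47881 >> 2 = 47881 ÷ 2^2 = 11970



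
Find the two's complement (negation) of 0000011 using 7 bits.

Original: 0000011
Step 1 - Invert all bits: 1111100
Step 2 - Add 1: 1111101
Verification: 0000011 + 1111101 = 10000000; discarding the end carry (carry out of the top bit) leaves the 7-bit value 0000000, as required for x + (-x)



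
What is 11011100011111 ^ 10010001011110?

XOR: 1 when bits differ
  11011100011111
^ 10010001011110
----------------
  01001101000001
Decimal: 14111 ^ 9310 = 4929



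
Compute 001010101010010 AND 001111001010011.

AND: 1 only when both bits are 1
  001010101010010
& 001111001010011
-----------------
  001010001010010
Decimal: 5458 & 7763 = 5202



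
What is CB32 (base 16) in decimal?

Expand by place value (powers of 16):
Digit values: C = 12, B = 11
CB32 = 12 × 16^3 + 11 × 16^2 + 3 × 16^1 + 2 × 16^0
= 12 × 4096 + 11 × 256 + 3 × 16 + 2 × 1
= 49152 + 2816 + 48 + 2
= 52018



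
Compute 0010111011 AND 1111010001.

AND: 1 only when both bits are 1
  0010111011
& 1111010001
------------
  0010010001
Decimal: 187 & 977 = 145



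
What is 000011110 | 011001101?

OR: 1 when either bit is 1
  000011110
| 011001101
-----------
  011011111
Decimal: 30 | 205 = 223



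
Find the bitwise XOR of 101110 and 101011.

XOR: 1 when bits differ
  101110
^ 101011
--------
  000101
Decimal: 46 ^ 43 = 5



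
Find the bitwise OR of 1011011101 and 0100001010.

OR: 1 when either bit is 1
  1011011101
| 0100001010
------------
  1111011111
Decimal: 733 | 266 = 991



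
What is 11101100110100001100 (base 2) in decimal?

Sum of powers of 2 for each 1-bit:
2^2 + 2^3 + 2^8 + 2^10 + 2^11 + 2^14 + 2^15 + 2^17 + 2^18 + 2^19
= 4 + 8 + 256 + 1024 + 2048 + 16384 + 32768 + 131072 + 262144 + 524288
= 969996



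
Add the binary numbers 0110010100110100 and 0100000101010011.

Add column by column from the right: bit + bit + carry-in; write the sum mod 2, carry 1 when the sum is 2 or 3.
carry:  1000001011100000
        0110010100110100
+       0100000101010011
------------------------
       01010011010000111
(the carry out of the leftmost column, 0, becomes the leading bit)
Decimal check:
  0110010100110100 = 16384 + 8192 + 1024 + 256 + 32 + 16 + 4 = 25908
  0100000101010011 = 16384 + 256 + 64 + 16 + 2 + 1 = 16723
  25908 + 16723 = 42631, and 01010011010000111 = 32768 + 8192 + 1024 + 512 + 128 + 4 + 2 + 1 = 42631 ✓



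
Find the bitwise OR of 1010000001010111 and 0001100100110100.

OR: 1 when either bit is 1
  1010000001010111
| 0001100100110100
------------------
  1011100101110111
Decimal: 41047 | 6452 = 47479



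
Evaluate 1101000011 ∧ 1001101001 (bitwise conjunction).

AND: 1 only when both bits are 1
  1101000011
& 1001101001
------------
  1001000001
Decimal: 835 & 617 = 577



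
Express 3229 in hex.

Using repeated division by 16 (digits 10–15 are A–F):
3229 ÷ 16 = 201 remainder 13 (D)
201 ÷ 16 = 12 remainder 9
12 ÷ 16 = 0 remainder 12 (C)
Reading remainders bottom to top: C9D



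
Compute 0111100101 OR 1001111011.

OR: 1 when either bit is 1
  0111100101
| 1001111011
------------
  1111111111
Decimal: 485 | 635 = 1023



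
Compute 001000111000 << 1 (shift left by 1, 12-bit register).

Original: 001000111000 (decimal 568)
Shift left by 1 position
Append 1 zero on the right
Result: 010001110000 (decimal 1136)
Equivalent: 568 << 1 = 568 × 2^1 = 1136



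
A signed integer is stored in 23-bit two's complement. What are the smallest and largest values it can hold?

For 23-bit two's complement:
Minimum: -2^22 = -4194304
Maximum: 2^22 - 1 = 4194303



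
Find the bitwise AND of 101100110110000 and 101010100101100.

AND: 1 only when both bits are 1
  101100110110000
& 101010100101100
-----------------
  101000100100000
Decimal: 22960 & 21804 = 20768



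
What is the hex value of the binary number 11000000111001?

Group into 4-bit nibbles from right:
  0011 = 3
  0000 = 0
  0011 = 3
  1001 = 9
Result: 3039



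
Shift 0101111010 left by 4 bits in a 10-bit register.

Original: 0101111010 (decimal 378)
Shift left by 4 positions
Append 4 zeros on the right and drop the 4 high bits that overflow the 10-bit width
Result: 1110100000 (decimal 928)
Equivalent: 378 << 4 = 378 × 2^4 = 6048, truncated to 10 bits = 928



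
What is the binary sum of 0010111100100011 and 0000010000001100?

Add column by column from the right: bit + bit + carry-in; write the sum mod 2, carry 1 when the sum is 2 or 3.
carry:  0001100000000000
        0010111100100011
+       0000010000001100
------------------------
       00011001100101111
(the carry out of the leftmost column, 0, becomes the leading bit)
Decimal check:
  0010111100100011 = 8192 + 2048 + 1024 + 512 + 256 + 32 + 2 + 1 = 12067
  0000010000001100 = 1024 + 8 + 4 = 1036
  12067 + 1036 = 13103, and 00011001100101111 = 8192 + 4096 + 512 + 256 + 32 + 8 + 4 + 2 + 1 = 13103 ✓



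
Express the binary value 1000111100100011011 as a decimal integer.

Sum of powers of 2 for each 1-bit:
2^0 + 2^1 + 2^3 + 2^4 + 2^8 + 2^11 + 2^12 + 2^13 + 2^14 + 2^18
= 1 + 2 + 8 + 16 + 256 + 2048 + 4096 + 8192 + 16384 + 262144
= 293147



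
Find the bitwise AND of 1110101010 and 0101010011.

AND: 1 only when both bits are 1
  1110101010
& 0101010011
------------
  0100000010
Decimal: 938 & 339 = 258



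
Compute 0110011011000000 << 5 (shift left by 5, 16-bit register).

Original: 0110011011000000 (decimal 26304)
Shift left by 5 positions
Append 5 zeros on the right and drop the 5 high bits that overflow the 16-bit width
Result: 1101100000000000 (decimal 55296)
Equivalent: 26304 << 5 = 26304 × 2^5 = 841728, truncated to 16 bits = 55296



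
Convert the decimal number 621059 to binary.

Using repeated division by 2:
621059 ÷ 2 = 310529 remainder 1
310529 ÷ 2 = 155264 remainder 1
155264 ÷ 2 = 77632 remainder 0
77632 ÷ 2 = 38816 remainder 0
38816 ÷ 2 = 19408 remainder 0
19408 ÷ 2 = 9704 remainder 0
9704 ÷ 2 = 4852 remainder 0
4852 ÷ 2 = 2426 remainder 0
2426 ÷ 2 = 1213 remainder 0
1213 ÷ 2 = 606 remainder 1
606 ÷ 2 = 303 remainder 0
303 ÷ 2 = 151 remainder 1
151 ÷ 2 = 75 remainder 1
75 ÷ 2 = 37 remainder 1
37 ÷ 2 = 18 remainder 1
18 ÷ 2 = 9 remainder 0
9 ÷ 2 = 4 remainder 1
4 ÷ 2 = 2 remainder 0
2 ÷ 2 = 1 remainder 0
1 ÷ 2 = 0 remainder 1
Reading remainders bottom to top: 10010111101000000011



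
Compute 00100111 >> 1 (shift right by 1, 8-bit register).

Original: 00100111 (decimal 39)
Shift right by 1 position
Drop the 1 low bit; fill with zero on the left
Result: 00010011 (decimal 19)
Equivalent: 39 >> 1 = 39 ÷ 2^1 = 19



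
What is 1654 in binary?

Using repeated division by 2:
1654 ÷ 2 = 827 remainder 0
827 ÷ 2 = 413 remainder 1
413 ÷ 2 = 206 remainder 1
206 ÷ 2 = 103 remainder 0
103 ÷ 2 = 51 remainder 1
51 ÷ 2 = 25 remainder 1
25 ÷ 2 = 12 remainder 1
12 ÷ 2 = 6 remainder 0
6 ÷ 2 = 3 remainder 0
3 ÷ 2 = 1 remainder 1
1 ÷ 2 = 0 remainder 1
Reading remainders bottom to top: 11001110110



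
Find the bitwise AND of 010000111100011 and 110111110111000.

AND: 1 only when both bits are 1
  010000111100011
& 110111110111000
-----------------
  010000110100000
Decimal: 8675 & 28600 = 8608



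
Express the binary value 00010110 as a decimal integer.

Sum of powers of 2 for each 1-bit:
2^1 + 2^2 + 2^4
= 2 + 4 + 16
= 22



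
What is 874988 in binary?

Using repeated division by 2:
874988 ÷ 2 = 437494 remainder 0
437494 ÷ 2 = 218747 remainder 0
218747 ÷ 2 = 109373 remainder 1
109373 ÷ 2 = 54686 remainder 1
54686 ÷ 2 = 27343 remainder 0
27343 ÷ 2 = 13671 remainder 1
13671 ÷ 2 = 6835 remainder 1
6835 ÷ 2 = 3417 remainder 1
3417 ÷ 2 = 1708 remainder 1
1708 ÷ 2 = 854 remainder 0
854 ÷ 2 = 427 remainder 0
427 ÷ 2 = 213 remainder 1
213 ÷ 2 = 106 remainder 1
106 ÷ 2 = 53 remainder 0
53 ÷ 2 = 26 remainder 1
26 ÷ 2 = 13 remainder 0
13 ÷ 2 = 6 remainder 1
6 ÷ 2 = 3 remainder 0
3 ÷ 2 = 1 remainder 1
1 ÷ 2 = 0 remainder 1
Reading remainders bottom to top: 11010101100111101100



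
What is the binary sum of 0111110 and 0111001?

Add column by column from the right: bit + bit + carry-in; write the sum mod 2, carry 1 when the sum is 2 or 3.
carry:  1110000
        0111110
+       0111001
---------------
       01110111
(the carry out of the leftmost column, 0, becomes the leading bit)
Decimal check:
  0111110 = 32 + 16 + 8 + 4 + 2 = 62
  0111001 = 32 + 16 + 8 + 1 = 57
  62 + 57 = 119, and 01110111 = 64 + 32 + 16 + 4 + 2 + 1 = 119 ✓



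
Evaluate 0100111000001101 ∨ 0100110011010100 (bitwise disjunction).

OR: 1 when either bit is 1
  0100111000001101
| 0100110011010100
------------------
  0100111011011101
Decimal: 19981 | 19668 = 20189



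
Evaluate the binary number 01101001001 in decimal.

Sum of powers of 2 for each 1-bit:
2^0 + 2^3 + 2^6 + 2^8 + 2^9
= 1 + 8 + 64 + 256 + 512
= 841



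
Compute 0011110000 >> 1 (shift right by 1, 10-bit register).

Original: 0011110000 (decimal 240)
Shift right by 1 position
Drop the 1 low bit; fill with zero on the left
Result: 0001111000 (decimal 120)
Equivalent: 240 >> 1 = 240 ÷ 2^1 = 120



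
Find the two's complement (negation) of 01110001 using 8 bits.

Original: 01110001
Step 1 - Invert all bits: 10001110
Step 2 - Add 1: 10001111
Verification: 01110001 + 10001111 = 100000000; discarding the end carry (carry out of the top bit) leaves the 8-bit value 00000000, as required for x + (-x)



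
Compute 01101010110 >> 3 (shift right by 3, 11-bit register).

Original: 01101010110 (decimal 854)
Shift right by 3 positions
Drop the 3 low bits; fill with zeros on the left
Result: 00001101010 (decimal 106)
Equivalent: 854 >> 3 = 854 ÷ 2^3 = 106



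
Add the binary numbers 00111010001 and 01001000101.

Add column by column from the right: bit + bit + carry-in; write the sum mod 2, carry 1 when the sum is 2 or 3.
carry:  11110000010
        00111010001
+       01001000101
-------------------
       010000010110
(the carry out of the leftmost column, 0, becomes the leading bit)
Decimal check:
  00111010001 = 256 + 128 + 64 + 16 + 1 = 465
  01001000101 = 512 + 64 + 4 + 1 = 581
  465 + 581 = 1046, and 010000010110 = 1024 + 16 + 4 + 2 = 1046 ✓



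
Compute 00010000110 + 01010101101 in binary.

Add column by column from the right: bit + bit + carry-in; write the sum mod 2, carry 1 when the sum is 2 or 3.
carry:  00100011000
        00010000110
+       01010101101
-------------------
       001100110011
(the carry out of the leftmost column, 0, becomes the leading bit)
Decimal check:
  00010000110 = 128 + 4 + 2 = 134
  01010101101 = 512 + 128 + 32 + 8 + 4 + 1 = 685
  134 + 685 = 819, and 001100110011 = 512 + 256 + 32 + 16 + 2 + 1 = 819 ✓



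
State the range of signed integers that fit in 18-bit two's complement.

For 18-bit two's complement:
Minimum: -2^17 = -131072
Maximum: 2^17 - 1 = 131071



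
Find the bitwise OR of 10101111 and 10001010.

OR: 1 when either bit is 1
  10101111
| 10001010
----------
  10101111
Decimal: 175 | 138 = 175



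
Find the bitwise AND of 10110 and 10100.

AND: 1 only when both bits are 1
  10110
& 10100
-------
  10100
Decimal: 22 & 20 = 20



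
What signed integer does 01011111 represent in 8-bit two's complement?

Binary: 01011111
Sign bit: 0 (non-negative)
Read directly as an unsigned value:
01011111 = 64 + 16 + 8 + 4 + 2 + 1 = 95
Value: 95



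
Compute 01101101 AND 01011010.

AND: 1 only when both bits are 1
  01101101
& 01011010
----------
  01001000
Decimal: 109 & 90 = 72



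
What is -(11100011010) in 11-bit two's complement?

Original (sign bit 1, negative): 11100011010
Step 1 - Invert all bits: 00011100101
Step 2 - Add 1: 00011100110
Verification: 11100011010 + 00011100110 = 100000000000; discarding the end carry (carry out of the top bit) leaves the 11-bit value 00000000000, as required for x + (-x)



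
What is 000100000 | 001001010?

OR: 1 when either bit is 1
  000100000
| 001001010
-----------
  001101010
Decimal: 32 | 74 = 106



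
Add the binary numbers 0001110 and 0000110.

Add column by column from the right: bit + bit + carry-in; write the sum mod 2, carry 1 when the sum is 2 or 3.
carry:  0011100
        0001110
+       0000110
---------------
       00010100
(the carry out of the leftmost column, 0, becomes the leading bit)
Decimal check:
  0001110 = 8 + 4 + 2 = 14
  0000110 = 4 + 2 = 6
  14 + 6 = 20, and 00010100 = 16 + 4 = 20 ✓



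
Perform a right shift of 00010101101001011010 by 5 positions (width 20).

Original: 00010101101001011010 (decimal 88666)
Shift right by 5 positions
Drop the 5 low bits; fill with zeros on the left
Result: 00000000101011010010 (decimal 2770)
Equivalent: 88666 >> 5 = 88666 ÷ 2^5 = 2770



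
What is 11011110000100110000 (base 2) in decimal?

Sum of powers of 2 for each 1-bit:
2^4 + 2^5 + 2^8 + 2^13 + 2^14 + 2^15 + 2^16 + 2^18 + 2^19
= 16 + 32 + 256 + 8192 + 16384 + 32768 + 65536 + 262144 + 524288
= 909616



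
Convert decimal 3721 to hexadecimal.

Using repeated division by 16 (digits 10–15 are A–F):
3721 ÷ 16 = 232 remainder 9
232 ÷ 16 = 14 remainder 8
14 ÷ 16 = 0 remainder 14 (E)
Reading remainders bottom to top: E89



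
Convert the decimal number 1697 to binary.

Using repeated division by 2:
1697 ÷ 2 = 848 remainder 1
848 ÷ 2 = 424 remainder 0
424 ÷ 2 = 212 remainder 0
212 ÷ 2 = 106 remainder 0
106 ÷ 2 = 53 remainder 0
53 ÷ 2 = 26 remainder 1
26 ÷ 2 = 13 remainder 0
13 ÷ 2 = 6 remainder 1
6 ÷ 2 = 3 remainder 0
3 ÷ 2 = 1 remainder 1
1 ÷ 2 = 0 remainder 1
Reading remainders bottom to top: 11010100001



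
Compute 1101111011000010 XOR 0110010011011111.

XOR: 1 when bits differ
  1101111011000010
^ 0110010011011111
------------------
  1011101000011101
Decimal: 57026 ^ 25823 = 47645



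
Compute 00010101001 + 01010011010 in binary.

Add column by column from the right: bit + bit + carry-in; write the sum mod 2, carry 1 when the sum is 2 or 3.
carry:  00101110000
        00010101001
+       01010011010
-------------------
       001101000011
(the carry out of the leftmost column, 0, becomes the leading bit)
Decimal check:
  00010101001 = 128 + 32 + 8 + 1 = 169
  01010011010 = 512 + 128 + 16 + 8 + 2 = 666
  169 + 666 = 835, and 001101000011 = 512 + 256 + 64 + 2 + 1 = 835 ✓



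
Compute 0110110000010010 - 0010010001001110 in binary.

Method 1 - Direct subtraction (column by column from the right: bit − bit − borrow-in; if negative, add 2 and borrow 1 from the next column):
borrow: 0000111110011000
        0110110000010010
-       0010010001001110
------------------------
        0100011111000100

Method 2 - Add two's complement:
Two's complement of 0010010001001110: invert → 1101101110110001, add 1 → 1101101110110010
  0110110000010010
+ 1101101110110010
------------------
 10100011111000100  (end carry out of the top bit = 1)
Discarding the end carry: 0100011111000100
Decimal check:
  0110110000010010 = 16384 + 8192 + 2048 + 1024 + 16 + 2 = 27666
  0010010001001110 = 8192 + 1024 + 64 + 8 + 4 + 2 = 9294
  27666 - 9294 = 18372, and 0100011111000100 = 16384 + 1024 + 512 + 256 + 128 + 64 + 4 = 18372 ✓



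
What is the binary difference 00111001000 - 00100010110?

Method 1 - Direct subtraction (column by column from the right: bit − bit − borrow-in; if negative, add 2 and borrow 1 from the next column):
borrow: 00001101100
        00111001000
-       00100010110
-------------------
        00010110010

Method 2 - Add two's complement:
Two's complement of 00100010110: invert → 11011101001, add 1 → 11011101010
  00111001000
+ 11011101010
-------------
 100010110010  (end carry out of the top bit = 1)
Discarding the end carry: 00010110010
Decimal check:
  00111001000 = 256 + 128 + 64 + 8 = 456
  00100010110 = 256 + 16 + 4 + 2 = 278
  456 - 278 = 178, and 00010110010 = 128 + 32 + 16 + 2 = 178 ✓



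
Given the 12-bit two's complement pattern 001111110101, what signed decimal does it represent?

Binary: 001111110101
Sign bit: 0 (non-negative)
Read directly as an unsigned value:
001111110101 = 512 + 256 + 128 + 64 + 32 + 16 + 4 + 1 = 1013
Value: 1013



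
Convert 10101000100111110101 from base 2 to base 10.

Sum of powers of 2 for each 1-bit:
2^0 + 2^2 + 2^4 + 2^5 + 2^6 + 2^7 + 2^8 + 2^11 + 2^15 + 2^17 + 2^19
= 1 + 4 + 16 + 32 + 64 + 128 + 256 + 2048 + 32768 + 131072 + 524288
= 690677



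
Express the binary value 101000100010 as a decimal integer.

Sum of powers of 2 for each 1-bit:
2^1 + 2^5 + 2^9 + 2^11
= 2 + 32 + 512 + 2048
= 2594



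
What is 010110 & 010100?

AND: 1 only when both bits are 1
  010110
& 010100
--------
  010100
Decimal: 22 & 20 = 20



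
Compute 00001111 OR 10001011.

OR: 1 when either bit is 1
  00001111
| 10001011
----------
  10001111
Decimal: 15 | 139 = 143



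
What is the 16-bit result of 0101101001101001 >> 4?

Original: 0101101001101001 (decimal 23145)
Shift right by 4 positions
Drop the 4 low bits; fill with zeros on the left
Result: 0000010110100110 (decimal 1446)
Equivalent: 23145 >> 4 = 23145 ÷ 2^4 = 1446



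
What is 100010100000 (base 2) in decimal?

Sum of powers of 2 for each 1-bit:
2^5 + 2^7 + 2^11
= 32 + 128 + 2048
= 2208



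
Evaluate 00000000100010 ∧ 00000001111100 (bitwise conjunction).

AND: 1 only when both bits are 1
  00000000100010
& 00000001111100
----------------
  00000000100000
Decimal: 34 & 124 = 32



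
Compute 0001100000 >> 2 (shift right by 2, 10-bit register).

Original: 0001100000 (decimal 96)
Shift right by 2 positions
Drop the 2 low bits; fill with zeros on the left
Result: 0000011000 (decimal 24)
Equivalent: 96 >> 2 = 96 ÷ 2^2 = 24



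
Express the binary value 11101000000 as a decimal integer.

Sum of powers of 2 for each 1-bit:
2^6 + 2^8 + 2^9 + 2^10
= 64 + 256 + 512 + 1024
= 1856



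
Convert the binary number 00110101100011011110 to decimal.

Sum of powers of 2 for each 1-bit:
2^1 + 2^2 + 2^3 + 2^4 + 2^6 + 2^7 + 2^11 + 2^12 + 2^14 + 2^16 + 2^17
= 2 + 4 + 8 + 16 + 64 + 128 + 2048 + 4096 + 16384 + 65536 + 131072
= 219358



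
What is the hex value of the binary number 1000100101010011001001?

Group into 4-bit nibbles from right:
  0010 = 2
  0010 = 2
  0101 = 5
  0100 = 4
  1100 = C
  1001 = 9
Result: 2254C9



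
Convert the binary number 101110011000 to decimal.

Sum of powers of 2 for each 1-bit:
2^3 + 2^4 + 2^7 + 2^8 + 2^9 + 2^11
= 8 + 16 + 128 + 256 + 512 + 2048
= 2968



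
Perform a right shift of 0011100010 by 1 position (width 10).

Original: 0011100010 (decimal 226)
Shift right by 1 position
Drop the 1 low bit; fill with zero on the left
Result: 0001110001 (decimal 113)
Equivalent: 226 >> 1 = 226 ÷ 2^1 = 113



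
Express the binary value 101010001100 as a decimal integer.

Sum of powers of 2 for each 1-bit:
2^2 + 2^3 + 2^7 + 2^9 + 2^11
= 4 + 8 + 128 + 512 + 2048
= 2700



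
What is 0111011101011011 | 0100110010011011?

OR: 1 when either bit is 1
  0111011101011011
| 0100110010011011
------------------
  0111111111011011
Decimal: 30555 | 19611 = 32731



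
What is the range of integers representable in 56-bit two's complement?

For 56-bit two's complement:
Minimum: -2^55 = -36028797018963968
Maximum: 2^55 - 1 = 36028797018963967



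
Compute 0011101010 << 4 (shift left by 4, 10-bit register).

Original: 0011101010 (decimal 234)
Shift left by 4 positions
Append 4 zeros on the right and drop the 4 high bits that overflow the 10-bit width
Result: 1010100000 (decimal 672)
Equivalent: 234 << 4 = 234 × 2^4 = 3744, truncated to 10 bits = 672



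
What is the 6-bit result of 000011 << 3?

Original: 000011 (decimal 3)
Shift left by 3 positions
Append 3 zeros on the right
Result: 011000 (decimal 24)
Equivalent: 3 << 3 = 3 × 2^3 = 24



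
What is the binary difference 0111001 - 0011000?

Method 1 - Direct subtraction (column by column from the right: bit − bit − borrow-in; if negative, add 2 and borrow 1 from the next column):
borrow: 0000000
        0111001
-       0011000
---------------
        0100001

Method 2 - Add two's complement:
Two's complement of 0011000: invert → 1100111, add 1 → 1101000
  0111001
+ 1101000
---------
 10100001  (end carry out of the top bit = 1)
Discarding the end carry: 0100001
Decimal check:
  0111001 = 32 + 16 + 8 + 1 = 57
  0011000 = 16 + 8 = 24
  57 - 24 = 33, and 0100001 = 32 + 1 = 33 ✓



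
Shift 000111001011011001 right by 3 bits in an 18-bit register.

Original: 000111001011011001 (decimal 29401)
Shift right by 3 positions
Drop the 3 low bits; fill with zeros on the left
Result: 000000111001011011 (decimal 3675)
Equivalent: 29401 >> 3 = 29401 ÷ 2^3 = 3675



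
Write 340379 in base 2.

Using repeated division by 2:
340379 ÷ 2 = 170189 remainder 1
170189 ÷ 2 = 85094 remainder 1
85094 ÷ 2 = 42547 remainder 0
42547 ÷ 2 = 21273 remainder 1
21273 ÷ 2 = 10636 remainder 1
10636 ÷ 2 = 5318 remainder 0
5318 ÷ 2 = 2659 remainder 0
2659 ÷ 2 = 1329 remainder 1
1329 ÷ 2 = 664 remainder 1
664 ÷ 2 = 332 remainder 0
332 ÷ 2 = 166 remainder 0
166 ÷ 2 = 83 remainder 0
83 ÷ 2 = 41 remainder 1
41 ÷ 2 = 20 remainder 1
20 ÷ 2 = 10 remainder 0
10 ÷ 2 = 5 remainder 0
5 ÷ 2 = 2 remainder 1
2 ÷ 2 = 1 remainder 0
1 ÷ 2 = 0 remainder 1
Reading remainders bottom to top: 1010011000110011011



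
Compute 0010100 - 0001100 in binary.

Method 1 - Direct subtraction (column by column from the right: bit − bit − borrow-in; if negative, add 2 and borrow 1 from the next column):
borrow: 0010000
        0010100
-       0001100
---------------
        0001000

Method 2 - Add two's complement:
Two's complement of 0001100: invert → 1110011, add 1 → 1110100
  0010100
+ 1110100
---------
 10001000  (end carry out of the top bit = 1)
Discarding the end carry: 0001000
Decimal check:
  0010100 = 16 + 4 = 20
  0001100 = 8 + 4 = 12
  20 - 12 = 8, and 0001000 = 8 ✓



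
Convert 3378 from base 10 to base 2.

Using repeated division by 2:
3378 ÷ 2 = 1689 remainder 0
1689 ÷ 2 = 844 remainder 1
844 ÷ 2 = 422 remainder 0
422 ÷ 2 = 211 remainder 0
211 ÷ 2 = 105 remainder 1
105 ÷ 2 = 52 remainder 1
52 ÷ 2 = 26 remainder 0
26 ÷ 2 = 13 remainder 0
13 ÷ 2 = 6 remainder 1
6 ÷ 2 = 3 remainder 0
3 ÷ 2 = 1 remainder 1
1 ÷ 2 = 0 remainder 1
Reading remainders bottom to top: 110100110010



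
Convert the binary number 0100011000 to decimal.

Sum of powers of 2 for each 1-bit:
2^3 + 2^4 + 2^8
= 8 + 16 + 256
= 280



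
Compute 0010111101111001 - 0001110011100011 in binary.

Method 1 - Direct subtraction (column by column from the right: bit − bit − borrow-in; if negative, add 2 and borrow 1 from the next column):
borrow: 0010000100001100
        0010111101111001
-       0001110011100011
------------------------
        0001001010010110

Method 2 - Add two's complement:
Two's complement of 0001110011100011: invert → 1110001100011100, add 1 → 1110001100011101
  0010111101111001
+ 1110001100011101
------------------
 10001001010010110  (end carry out of the top bit = 1)
Discarding the end carry: 0001001010010110
Decimal check:
  0010111101111001 = 8192 + 2048 + 1024 + 512 + 256 + 64 + 32 + 16 + 8 + 1 = 12153
  0001110011100011 = 4096 + 2048 + 1024 + 128 + 64 + 32 + 2 + 1 = 7395
  12153 - 7395 = 4758, and 0001001010010110 = 4096 + 512 + 128 + 16 + 4 + 2 = 4758 ✓

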